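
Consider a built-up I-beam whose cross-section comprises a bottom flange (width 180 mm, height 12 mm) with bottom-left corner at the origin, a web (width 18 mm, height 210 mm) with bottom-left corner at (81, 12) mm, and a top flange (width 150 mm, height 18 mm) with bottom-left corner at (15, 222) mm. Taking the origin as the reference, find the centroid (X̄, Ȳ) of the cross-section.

X̄ = 90.00 mm, Ȳ = 124.88 mm

bottom flange: A = 180 × 12 = 2160.00, centroid at (90.00, 6.00).
web: A = 18 × 210 = 3780.00, centroid at (90.00, 117.00).
top flange: A = 150 × 18 = 2700.00, centroid at (90.00, 231.00).
ΣA = 8640.00 mm²
ΣAX̄ = (2160.00)(90.00) + (3780.00)(90.00) + (2700.00)(90.00) = 777600.00 mm³
ΣAȲ = (2160.00)(6.00) + (3780.00)(117.00) + (2700.00)(231.00) = 1078920.00 mm³
X̄ = 777600.00 / 8640.00 = 90.00 mm
Ȳ = 1078920.00 / 8640.00 = 124.88 mm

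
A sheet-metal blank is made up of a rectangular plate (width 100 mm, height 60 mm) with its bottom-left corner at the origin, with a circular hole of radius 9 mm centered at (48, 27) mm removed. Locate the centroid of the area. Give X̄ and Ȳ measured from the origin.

Part | A | x̄ᵢ | ȳᵢ | A·x̄ᵢ | A·ȳᵢ
plate | 6000.00 | 50.00 | 30.00 | 300000.00 | 180000.00
hole | -254.47 | 48.00 | 27.00 | -12214.51 | -6870.66
Σ | 5745.53 |  |  | 287785.49 | 173129.34
X̄ = 287785.49 / 5745.53 = 50.09 mm
Ȳ = 173129.34 / 5745.53 = 30.13 mm

X̄ = 50.09 mm, Ȳ = 30.13 mm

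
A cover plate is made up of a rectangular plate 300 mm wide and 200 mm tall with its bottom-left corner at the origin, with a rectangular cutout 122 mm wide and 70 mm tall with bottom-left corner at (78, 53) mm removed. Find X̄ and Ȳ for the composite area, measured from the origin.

plate: A = 300 × 200 = 60000.00, centroid at (150.00, 100.00).
hole: A = −(122 × 70) = -8540.00, centroid at (139.00, 88.00).
ΣA = 51460.00 mm², ΣAX̄ = 7812940.00 mm³, ΣAȲ = 5248480.00 mm³.
X̄ = 7812940.00/51460.00 = 151.83 mm; Ȳ = 5248480.00/51460.00 = 101.99 mm.

X̄ = 151.83 mm, Ȳ = 101.99 mm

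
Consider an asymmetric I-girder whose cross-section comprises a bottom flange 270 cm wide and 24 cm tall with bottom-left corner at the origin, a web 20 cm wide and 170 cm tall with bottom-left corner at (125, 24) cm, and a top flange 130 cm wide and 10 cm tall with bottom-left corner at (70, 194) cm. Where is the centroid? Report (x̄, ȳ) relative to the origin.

Part | A | x̄ᵢ | ȳᵢ | A·x̄ᵢ | A·ȳᵢ
bottom flange | 6480.00 | 135.00 | 12.00 | 874800.00 | 77760.00
web | 3400.00 | 135.00 | 109.00 | 459000.00 | 370600.00
top flange | 1300.00 | 135.00 | 199.00 | 175500.00 | 258700.00
Σ | 11180.00 |  |  | 1509300.00 | 707060.00
x̄ = 1509300.00 / 11180.00 = 135.00 cm
ȳ = 707060.00 / 11180.00 = 63.24 cm

x̄ = 135.00 cm, ȳ = 63.24 cm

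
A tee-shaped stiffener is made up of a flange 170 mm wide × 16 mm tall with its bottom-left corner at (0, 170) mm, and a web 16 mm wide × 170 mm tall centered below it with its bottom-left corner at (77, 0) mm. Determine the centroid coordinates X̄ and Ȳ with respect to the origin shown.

web: A = 16 × 170 = 2720.00, centroid at (85.00, 85.00).
flange: A = 170 × 16 = 2720.00, centroid at (85.00, 178.00).
ΣA = 5440.00 mm², ΣAX̄ = 462400.00 mm³, ΣAȲ = 715360.00 mm³.
X̄ = 462400.00/5440.00 = 85.00 mm; Ȳ = 715360.00/5440.00 = 131.50 mm.

X̄ = 85.00 mm, Ȳ = 131.50 mm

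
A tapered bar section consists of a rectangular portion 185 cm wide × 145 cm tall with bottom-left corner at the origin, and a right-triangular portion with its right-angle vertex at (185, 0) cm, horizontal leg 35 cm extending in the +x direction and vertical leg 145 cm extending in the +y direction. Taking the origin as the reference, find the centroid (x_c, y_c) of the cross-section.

x_c = 101.50 cm, y_c = 70.41 cm

Part | A | x̄ᵢ | ȳᵢ | A·x̄ᵢ | A·ȳᵢ
rectangular portion | 26825.00 | 92.50 | 72.50 | 2481312.50 | 1944812.50
triangular portion | 2537.50 | 196.67 | 48.33 | 499041.67 | 122645.83
Σ | 29362.50 |  |  | 2980354.17 | 2067458.33
x_c = 2980354.17 / 29362.50 = 101.50 cm
y_c = 2067458.33 / 29362.50 = 70.41 cm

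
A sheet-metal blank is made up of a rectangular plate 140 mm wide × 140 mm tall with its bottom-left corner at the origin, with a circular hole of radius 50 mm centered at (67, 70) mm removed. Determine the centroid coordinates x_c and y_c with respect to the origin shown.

x_c = 72.01 mm, y_c = 70.00 mm

Part | A | x̄ᵢ | ȳᵢ | A·x̄ᵢ | A·ȳᵢ
plate | 19600.00 | 70.00 | 70.00 | 1372000.00 | 1372000.00
hole | -7853.98 | 67.00 | 70.00 | -526216.77 | -549778.71
Σ | 11746.02 |  |  | 845783.23 | 822221.29
x_c = 845783.23 / 11746.02 = 72.01 mm
y_c = 822221.29 / 11746.02 = 70.00 mm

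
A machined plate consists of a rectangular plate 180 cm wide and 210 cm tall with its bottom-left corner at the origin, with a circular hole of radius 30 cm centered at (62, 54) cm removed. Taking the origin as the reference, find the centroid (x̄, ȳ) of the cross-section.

plate: A = 180 × 210 = 37800.00, centroid at (90.00, 105.00).
hole: A = −π·30² = -2827.43, centroid at (62.00, 54.00).
ΣA = 34972.57 cm², ΣAx̄ = 3226699.13 cm³, ΣAȳ = 3816318.60 cm³.
x̄ = 3226699.13/34972.57 = 92.26 cm; ȳ = 3816318.60/34972.57 = 109.12 cm.

x̄ = 92.26 cm, ȳ = 109.12 cm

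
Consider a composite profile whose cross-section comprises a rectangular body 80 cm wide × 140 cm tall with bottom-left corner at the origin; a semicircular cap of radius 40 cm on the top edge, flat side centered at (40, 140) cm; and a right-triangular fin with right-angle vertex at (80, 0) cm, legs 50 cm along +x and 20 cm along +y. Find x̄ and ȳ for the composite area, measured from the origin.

Part | A | x̄ᵢ | ȳᵢ | A·x̄ᵢ | A·ȳᵢ
rectangular body | 11200.00 | 40.00 | 70.00 | 448000.00 | 784000.00
semicircular top | 2513.27 | 40.00 | 156.98 | 100530.96 | 394525.04
triangular fin | 500.00 | 96.67 | 6.67 | 48333.33 | 3333.33
Σ | 14213.27 |  |  | 596864.30 | 1181858.38
x̄ = 596864.30 / 14213.27 = 41.99 cm
ȳ = 1181858.38 / 14213.27 = 83.15 cm

x̄ = 41.99 cm, ȳ = 83.15 cm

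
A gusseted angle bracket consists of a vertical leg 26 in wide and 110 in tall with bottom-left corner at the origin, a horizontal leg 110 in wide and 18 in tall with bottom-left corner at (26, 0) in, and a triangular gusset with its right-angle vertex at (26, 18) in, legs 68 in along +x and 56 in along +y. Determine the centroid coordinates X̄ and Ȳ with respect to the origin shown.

vertical leg: A = 26 × 110 = 2860.00, centroid at (13.00, 55.00).
horizontal leg: A = 110 × 18 = 1980.00, centroid at (81.00, 9.00).
gusset: A = ½·68·56 = 1904.00, centroid at (48.67, 36.67).
ΣA = 6744.00 in², ΣAX̄ = 290221.33 in³, ΣAȲ = 244933.33 in³.
X̄ = 290221.33/6744.00 = 43.03 in; Ȳ = 244933.33/6744.00 = 36.32 in.

X̄ = 43.03 in, Ȳ = 36.32 in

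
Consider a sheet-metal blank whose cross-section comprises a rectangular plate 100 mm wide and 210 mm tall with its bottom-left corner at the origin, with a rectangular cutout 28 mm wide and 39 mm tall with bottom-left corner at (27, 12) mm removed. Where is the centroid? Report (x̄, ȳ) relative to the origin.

x̄ = 50.49 mm, ȳ = 109.03 mm

plate: A = 100 × 210 = 21000.00, centroid at (50.00, 105.00).
hole: A = −(28 × 39) = -1092.00, centroid at (41.00, 31.50).
ΣA = 19908.00 mm²
ΣAx̄ = (21000.00)(50.00) + (-1092.00)(41.00) = 1005228.00 mm³
ΣAȳ = (21000.00)(105.00) + (-1092.00)(31.50) = 2170602.00 mm³
x̄ = 1005228.00 / 19908.00 = 50.49 mm
ȳ = 2170602.00 / 19908.00 = 109.03 mm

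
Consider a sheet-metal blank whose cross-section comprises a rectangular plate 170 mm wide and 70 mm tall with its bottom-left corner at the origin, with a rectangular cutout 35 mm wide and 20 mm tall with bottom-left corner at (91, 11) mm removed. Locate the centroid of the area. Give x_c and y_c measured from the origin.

Part | A | x̄ᵢ | ȳᵢ | A·x̄ᵢ | A·ȳᵢ
plate | 11900.00 | 85.00 | 35.00 | 1011500.00 | 416500.00
hole | -700.00 | 108.50 | 21.00 | -75950.00 | -14700.00
Σ | 11200.00 |  |  | 935550.00 | 401800.00
x_c = 935550.00 / 11200.00 = 83.53 mm
y_c = 401800.00 / 11200.00 = 35.88 mm

x_c = 83.53 mm, y_c = 35.88 mm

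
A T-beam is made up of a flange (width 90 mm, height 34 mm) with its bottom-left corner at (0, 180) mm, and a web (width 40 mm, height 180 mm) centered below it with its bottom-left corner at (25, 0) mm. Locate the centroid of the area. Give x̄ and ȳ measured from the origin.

web: A = 40 × 180 = 7200.00, centroid at (45.00, 90.00).
flange: A = 90 × 34 = 3060.00, centroid at (45.00, 197.00).
ΣA = 10260.00 mm²
ΣAx̄ = (7200.00)(45.00) + (3060.00)(45.00) = 461700.00 mm³
ΣAȳ = (7200.00)(90.00) + (3060.00)(197.00) = 1250820.00 mm³
x̄ = 461700.00 / 10260.00 = 45.00 mm
ȳ = 1250820.00 / 10260.00 = 121.91 mm

x̄ = 45.00 mm, ȳ = 121.91 mm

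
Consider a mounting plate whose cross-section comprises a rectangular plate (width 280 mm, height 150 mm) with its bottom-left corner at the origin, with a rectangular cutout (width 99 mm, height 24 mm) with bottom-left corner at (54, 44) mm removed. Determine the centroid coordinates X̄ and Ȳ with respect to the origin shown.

Part | A | x̄ᵢ | ȳᵢ | A·x̄ᵢ | A·ȳᵢ
plate | 42000.00 | 140.00 | 75.00 | 5880000.00 | 3150000.00
hole | -2376.00 | 103.50 | 56.00 | -245916.00 | -133056.00
Σ | 39624.00 |  |  | 5634084.00 | 3016944.00
X̄ = 5634084.00 / 39624.00 = 142.19 mm
Ȳ = 3016944.00 / 39624.00 = 76.14 mm

X̄ = 142.19 mm, Ȳ = 76.14 mm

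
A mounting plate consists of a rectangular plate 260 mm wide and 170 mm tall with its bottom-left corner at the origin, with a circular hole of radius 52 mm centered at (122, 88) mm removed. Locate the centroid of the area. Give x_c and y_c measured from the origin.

x_c = 131.90 mm, y_c = 84.29 mm

plate: A = 260 × 170 = 44200.00, centroid at (130.00, 85.00).
hole: A = −π·52² = -8494.87, centroid at (122.00, 88.00).
ΣA = 35705.13 mm², ΣAx_c = 4709626.28 mm³, ΣAy_c = 3009451.74 mm³.
x_c = 4709626.28/35705.13 = 131.90 mm; y_c = 3009451.74/35705.13 = 84.29 mm.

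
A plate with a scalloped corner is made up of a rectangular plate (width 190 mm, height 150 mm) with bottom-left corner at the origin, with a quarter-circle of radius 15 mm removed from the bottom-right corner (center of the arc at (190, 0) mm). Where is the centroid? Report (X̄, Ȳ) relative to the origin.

Part | A | x̄ᵢ | ȳᵢ | A·x̄ᵢ | A·ȳᵢ
plate | 28500.00 | 95.00 | 75.00 | 2707500.00 | 2137500.00
removed quarter-circle | -176.71 | 183.63 | 6.37 | -32450.77 | -1125.00
Σ | 28323.29 |  |  | 2675049.23 | 2136375.00
X̄ = 2675049.23 / 28323.29 = 94.45 mm
Ȳ = 2136375.00 / 28323.29 = 75.43 mm

X̄ = 94.45 mm, Ȳ = 75.43 mm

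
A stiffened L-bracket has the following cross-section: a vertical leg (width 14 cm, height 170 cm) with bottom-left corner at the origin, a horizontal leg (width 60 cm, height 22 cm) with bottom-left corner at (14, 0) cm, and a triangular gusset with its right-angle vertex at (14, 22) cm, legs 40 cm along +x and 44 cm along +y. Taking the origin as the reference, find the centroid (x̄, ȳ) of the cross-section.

vertical leg: A = 14 × 170 = 2380.00, centroid at (7.00, 85.00).
horizontal leg: A = 60 × 22 = 1320.00, centroid at (44.00, 11.00).
gusset: A = ½·40·44 = 880.00, centroid at (27.33, 36.67).
ΣA = 4580.00 cm²
ΣAx̄ = (2380.00)(7.00) + (1320.00)(44.00) + (880.00)(27.33) = 98793.33 cm³
ΣAȳ = (2380.00)(85.00) + (1320.00)(11.00) + (880.00)(36.67) = 249086.67 cm³
x̄ = 98793.33 / 4580.00 = 21.57 cm
ȳ = 249086.67 / 4580.00 = 54.39 cm

x̄ = 21.57 cm, ȳ = 54.39 cm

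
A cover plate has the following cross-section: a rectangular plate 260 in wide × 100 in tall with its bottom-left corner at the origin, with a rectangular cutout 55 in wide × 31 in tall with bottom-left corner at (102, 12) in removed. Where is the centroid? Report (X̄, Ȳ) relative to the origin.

X̄ = 130.04 in, Ȳ = 51.58 in

plate: A = 260 × 100 = 26000.00, centroid at (130.00, 50.00).
hole: A = −(55 × 31) = -1705.00, centroid at (129.50, 27.50).
ΣA = 24295.00 in²
ΣAX̄ = (26000.00)(130.00) + (-1705.00)(129.50) = 3159202.50 in³
ΣAȲ = (26000.00)(50.00) + (-1705.00)(27.50) = 1253112.50 in³
X̄ = 3159202.50 / 24295.00 = 130.04 in
Ȳ = 1253112.50 / 24295.00 = 51.58 in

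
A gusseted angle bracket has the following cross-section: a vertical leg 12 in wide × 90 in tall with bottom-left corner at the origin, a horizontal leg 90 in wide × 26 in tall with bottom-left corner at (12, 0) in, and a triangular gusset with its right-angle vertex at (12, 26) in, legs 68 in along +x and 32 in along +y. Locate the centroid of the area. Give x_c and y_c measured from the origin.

vertical leg: A = 12 × 90 = 1080.00, centroid at (6.00, 45.00).
horizontal leg: A = 90 × 26 = 2340.00, centroid at (57.00, 13.00).
gusset: A = ½·68·32 = 1088.00, centroid at (34.67, 36.67).
ΣA = 4508.00 in²
ΣAx_c = (1080.00)(6.00) + (2340.00)(57.00) + (1088.00)(34.67) = 177577.33 in³
ΣAy_c = (1080.00)(45.00) + (2340.00)(13.00) + (1088.00)(36.67) = 118913.33 in³
x_c = 177577.33 / 4508.00 = 39.39 in
y_c = 118913.33 / 4508.00 = 26.38 in

x_c = 39.39 in, y_c = 26.38 in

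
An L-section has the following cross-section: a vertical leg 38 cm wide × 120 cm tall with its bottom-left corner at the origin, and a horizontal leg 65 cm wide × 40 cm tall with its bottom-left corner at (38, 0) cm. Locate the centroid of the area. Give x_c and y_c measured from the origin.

vertical leg: A = 38 × 120 = 4560.00, centroid at (19.00, 60.00).
horizontal leg: A = 65 × 40 = 2600.00, centroid at (70.50, 20.00).
ΣA = 7160.00 cm²
ΣAx_c = (4560.00)(19.00) + (2600.00)(70.50) = 269940.00 cm³
ΣAy_c = (4560.00)(60.00) + (2600.00)(20.00) = 325600.00 cm³
x_c = 269940.00 / 7160.00 = 37.70 cm
y_c = 325600.00 / 7160.00 = 45.47 cm

x_c = 37.70 cm, y_c = 45.47 cm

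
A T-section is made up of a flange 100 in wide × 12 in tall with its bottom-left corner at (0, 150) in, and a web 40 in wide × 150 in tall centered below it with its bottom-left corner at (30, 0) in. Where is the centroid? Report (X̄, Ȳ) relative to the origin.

X̄ = 50.00 in, Ȳ = 88.50 in

web: A = 40 × 150 = 6000.00, centroid at (50.00, 75.00).
flange: A = 100 × 12 = 1200.00, centroid at (50.00, 156.00).
ΣA = 7200.00 in², ΣAX̄ = 360000.00 in³, ΣAȲ = 637200.00 in³.
X̄ = 360000.00/7200.00 = 50.00 in; Ȳ = 637200.00/7200.00 = 88.50 in.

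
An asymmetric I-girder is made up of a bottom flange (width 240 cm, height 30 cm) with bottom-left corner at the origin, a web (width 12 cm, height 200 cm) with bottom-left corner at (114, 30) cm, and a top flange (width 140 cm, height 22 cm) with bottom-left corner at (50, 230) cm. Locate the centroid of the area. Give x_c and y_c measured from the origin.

bottom flange: A = 240 × 30 = 7200.00, centroid at (120.00, 15.00).
web: A = 12 × 200 = 2400.00, centroid at (120.00, 130.00).
top flange: A = 140 × 22 = 3080.00, centroid at (120.00, 241.00).
ΣA = 12680.00 cm², ΣAx_c = 1521600.00 cm³, ΣAy_c = 1162280.00 cm³.
x_c = 1521600.00/12680.00 = 120.00 cm; y_c = 1162280.00/12680.00 = 91.66 cm.

x_c = 120.00 cm, y_c = 91.66 cm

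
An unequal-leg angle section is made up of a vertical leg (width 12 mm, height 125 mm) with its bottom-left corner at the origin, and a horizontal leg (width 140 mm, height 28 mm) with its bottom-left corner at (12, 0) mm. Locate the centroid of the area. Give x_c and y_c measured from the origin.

vertical leg: A = 12 × 125 = 1500.00, centroid at (6.00, 62.50).
horizontal leg: A = 140 × 28 = 3920.00, centroid at (82.00, 14.00).
ΣA = 5420.00 mm²
ΣAx_c = (1500.00)(6.00) + (3920.00)(82.00) = 330440.00 mm³
ΣAy_c = (1500.00)(62.50) + (3920.00)(14.00) = 148630.00 mm³
x_c = 330440.00 / 5420.00 = 60.97 mm
y_c = 148630.00 / 5420.00 = 27.42 mm

x_c = 60.97 mm, y_c = 27.42 mm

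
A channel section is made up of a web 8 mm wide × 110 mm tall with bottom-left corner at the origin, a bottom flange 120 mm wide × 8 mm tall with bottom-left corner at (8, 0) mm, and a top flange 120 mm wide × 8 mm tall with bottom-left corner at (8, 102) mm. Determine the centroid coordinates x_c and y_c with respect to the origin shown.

web: A = 8 × 110 = 880.00, centroid at (4.00, 55.00).
bottom flange: A = 120 × 8 = 960.00, centroid at (68.00, 4.00).
top flange: A = 120 × 8 = 960.00, centroid at (68.00, 106.00).
ΣA = 2800.00 mm², ΣAx_c = 134080.00 mm³, ΣAy_c = 154000.00 mm³.
x_c = 134080.00/2800.00 = 47.89 mm; y_c = 154000.00/2800.00 = 55.00 mm.

x_c = 47.89 mm, y_c = 55.00 mm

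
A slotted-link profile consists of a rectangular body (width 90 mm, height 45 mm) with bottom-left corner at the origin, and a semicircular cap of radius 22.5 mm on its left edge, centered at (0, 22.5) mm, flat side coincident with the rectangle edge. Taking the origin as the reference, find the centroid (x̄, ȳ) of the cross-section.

rectangular body: A = 90 × 45 = 4050.00, centroid at (45.00, 22.50).
semicircular end: A = ½π·22.5² = 795.22, centroid at (-9.55, 22.50).
ΣA = 4845.22 mm², ΣAx̄ = 174656.25 mm³, ΣAȳ = 109017.35 mm³.
x̄ = 174656.25/4845.22 = 36.05 mm; ȳ = 109017.35/4845.22 = 22.50 mm.

x̄ = 36.05 mm, ȳ = 22.50 mm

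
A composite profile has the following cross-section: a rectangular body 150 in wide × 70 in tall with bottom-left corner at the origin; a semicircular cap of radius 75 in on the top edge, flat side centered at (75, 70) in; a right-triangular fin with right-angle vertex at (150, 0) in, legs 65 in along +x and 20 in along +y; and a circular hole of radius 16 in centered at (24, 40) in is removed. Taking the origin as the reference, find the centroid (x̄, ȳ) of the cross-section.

rectangular body: A = 150 × 70 = 10500.00, centroid at (75.00, 35.00).
semicircular top: A = ½π·75² = 8835.73, centroid at (75.00, 101.83).
triangular fin: A = ½·65·20 = 650.00, centroid at (171.67, 6.67).
hole: A = −π·16² = -804.25, centroid at (24.00, 40.00).
ΣA = 19181.48 in²
ΣAx̄ = (10500.00)(75.00) + (8835.73)(75.00) + (650.00)(171.67) + (-804.25)(24.00) = 1542461.09 in³
ΣAȳ = (10500.00)(35.00) + (8835.73)(101.83) + (650.00)(6.67) + (-804.25)(40.00) = 1239414.48 in³
x̄ = 1542461.09 / 19181.48 = 80.41 in
ȳ = 1239414.48 / 19181.48 = 64.62 in

x̄ = 80.41 in, ȳ = 64.62 in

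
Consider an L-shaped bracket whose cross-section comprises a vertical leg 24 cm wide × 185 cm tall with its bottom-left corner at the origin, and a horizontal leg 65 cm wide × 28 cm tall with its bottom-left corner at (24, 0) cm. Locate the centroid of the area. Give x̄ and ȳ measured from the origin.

x̄ = 24.94 cm, ȳ = 69.68 cm

Part | A | x̄ᵢ | ȳᵢ | A·x̄ᵢ | A·ȳᵢ
vertical leg | 4440.00 | 12.00 | 92.50 | 53280.00 | 410700.00
horizontal leg | 1820.00 | 56.50 | 14.00 | 102830.00 | 25480.00
Σ | 6260.00 |  |  | 156110.00 | 436180.00
x̄ = 156110.00 / 6260.00 = 24.94 cm
ȳ = 436180.00 / 6260.00 = 69.68 cm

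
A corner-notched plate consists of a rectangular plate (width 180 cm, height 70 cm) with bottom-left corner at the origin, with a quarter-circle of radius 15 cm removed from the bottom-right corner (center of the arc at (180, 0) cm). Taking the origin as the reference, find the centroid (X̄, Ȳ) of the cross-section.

plate: A = 180 × 70 = 12600.00, centroid at (90.00, 35.00).
removed quarter-circle: A = −¼π·15² = -176.71, centroid at (173.63, 6.37).
ΣA = 12423.29 cm²
ΣAX̄ = (12600.00)(90.00) + (-176.71)(173.63) = 1103316.37 cm³
ΣAȲ = (12600.00)(35.00) + (-176.71)(6.37) = 439875.00 cm³
X̄ = 1103316.37 / 12423.29 = 88.81 cm
Ȳ = 439875.00 / 12423.29 = 35.41 cm

X̄ = 88.81 cm, Ȳ = 35.41 cm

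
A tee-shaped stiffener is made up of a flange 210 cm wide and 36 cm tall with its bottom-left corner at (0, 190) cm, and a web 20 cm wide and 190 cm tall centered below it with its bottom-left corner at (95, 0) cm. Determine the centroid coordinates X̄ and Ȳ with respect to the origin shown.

X̄ = 105.00 cm, Ȳ = 170.20 cm

Part | A | x̄ᵢ | ȳᵢ | A·x̄ᵢ | A·ȳᵢ
web | 3800.00 | 105.00 | 95.00 | 399000.00 | 361000.00
flange | 7560.00 | 105.00 | 208.00 | 793800.00 | 1572480.00
Σ | 11360.00 |  |  | 1192800.00 | 1933480.00
X̄ = 1192800.00 / 11360.00 = 105.00 cm
Ȳ = 1933480.00 / 11360.00 = 170.20 cm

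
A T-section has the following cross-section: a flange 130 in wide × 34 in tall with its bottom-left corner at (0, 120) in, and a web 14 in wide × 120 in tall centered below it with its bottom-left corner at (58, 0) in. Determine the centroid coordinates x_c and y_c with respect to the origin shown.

x_c = 65.00 in, y_c = 115.79 in

Part | A | x̄ᵢ | ȳᵢ | A·x̄ᵢ | A·ȳᵢ
web | 1680.00 | 65.00 | 60.00 | 109200.00 | 100800.00
flange | 4420.00 | 65.00 | 137.00 | 287300.00 | 605540.00
Σ | 6100.00 |  |  | 396500.00 | 706340.00
x_c = 396500.00 / 6100.00 = 65.00 in
y_c = 706340.00 / 6100.00 = 115.79 in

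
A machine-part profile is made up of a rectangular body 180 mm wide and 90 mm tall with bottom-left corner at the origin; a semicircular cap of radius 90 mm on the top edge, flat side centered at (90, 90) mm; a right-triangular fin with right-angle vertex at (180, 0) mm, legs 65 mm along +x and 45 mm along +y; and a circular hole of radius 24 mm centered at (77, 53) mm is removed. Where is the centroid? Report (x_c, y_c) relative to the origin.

Part | A | x̄ᵢ | ȳᵢ | A·x̄ᵢ | A·ȳᵢ
rectangular body | 16200.00 | 90.00 | 45.00 | 1458000.00 | 729000.00
semicircular top | 12723.45 | 90.00 | 128.20 | 1145110.52 | 1631110.52
triangular fin | 1462.50 | 201.67 | 15.00 | 294937.50 | 21937.50
hole | -1809.56 | 77.00 | 53.00 | -139335.92 | -95906.54
Σ | 28576.39 |  |  | 2758712.10 | 2286141.48
x_c = 2758712.10 / 28576.39 = 96.54 mm
y_c = 2286141.48 / 28576.39 = 80.00 mm

x_c = 96.54 mm, y_c = 80.00 mm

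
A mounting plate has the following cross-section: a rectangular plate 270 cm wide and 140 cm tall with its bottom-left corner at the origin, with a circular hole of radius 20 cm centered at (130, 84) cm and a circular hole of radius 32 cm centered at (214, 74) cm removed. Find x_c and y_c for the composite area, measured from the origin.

plate: A = 270 × 140 = 37800.00, centroid at (135.00, 70.00).
hole 1: A = −π·20² = -1256.64, centroid at (130.00, 84.00).
hole 2: A = −π·32² = -3216.99, centroid at (214.00, 74.00).
ΣA = 33326.37 cm², ΣAx_c = 4251201.13 cm³, ΣAy_c = 2302385.16 cm³.
x_c = 4251201.13/33326.37 = 127.56 cm; y_c = 2302385.16/33326.37 = 69.09 cm.

x_c = 127.56 cm, y_c = 69.09 cm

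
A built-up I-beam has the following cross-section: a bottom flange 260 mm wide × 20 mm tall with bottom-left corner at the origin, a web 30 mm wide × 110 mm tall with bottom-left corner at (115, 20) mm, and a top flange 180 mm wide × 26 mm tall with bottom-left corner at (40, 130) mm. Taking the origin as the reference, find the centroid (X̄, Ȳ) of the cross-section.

X̄ = 130.00 mm, Ȳ = 73.50 mm

Part | A | x̄ᵢ | ȳᵢ | A·x̄ᵢ | A·ȳᵢ
bottom flange | 5200.00 | 130.00 | 10.00 | 676000.00 | 52000.00
web | 3300.00 | 130.00 | 75.00 | 429000.00 | 247500.00
top flange | 4680.00 | 130.00 | 143.00 | 608400.00 | 669240.00
Σ | 13180.00 |  |  | 1713400.00 | 968740.00
X̄ = 1713400.00 / 13180.00 = 130.00 mm
Ȳ = 968740.00 / 13180.00 = 73.50 mm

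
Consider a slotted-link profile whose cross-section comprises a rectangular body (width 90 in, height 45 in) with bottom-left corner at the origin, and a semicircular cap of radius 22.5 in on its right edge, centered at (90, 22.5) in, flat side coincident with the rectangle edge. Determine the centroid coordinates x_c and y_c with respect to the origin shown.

x_c = 53.95 in, y_c = 22.50 in

rectangular body: A = 90 × 45 = 4050.00, centroid at (45.00, 22.50).
semicircular end: A = ½π·22.5² = 795.22, centroid at (99.55, 22.50).
ΣA = 4845.22 in²
ΣAx_c = (4050.00)(45.00) + (795.22)(99.55) = 261413.16 in³
ΣAy_c = (4050.00)(22.50) + (795.22)(22.50) = 109017.35 in³
x_c = 261413.16 / 4845.22 = 53.95 in
y_c = 109017.35 / 4845.22 = 22.50 in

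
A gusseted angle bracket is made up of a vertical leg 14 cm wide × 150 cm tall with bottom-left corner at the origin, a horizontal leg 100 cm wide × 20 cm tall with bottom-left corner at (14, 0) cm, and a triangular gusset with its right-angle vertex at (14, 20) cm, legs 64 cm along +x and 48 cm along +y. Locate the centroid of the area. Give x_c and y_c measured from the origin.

Part | A | x̄ᵢ | ȳᵢ | A·x̄ᵢ | A·ȳᵢ
vertical leg | 2100.00 | 7.00 | 75.00 | 14700.00 | 157500.00
horizontal leg | 2000.00 | 64.00 | 10.00 | 128000.00 | 20000.00
gusset | 1536.00 | 35.33 | 36.00 | 54272.00 | 55296.00
Σ | 5636.00 |  |  | 196972.00 | 232796.00
x_c = 196972.00 / 5636.00 = 34.95 cm
y_c = 232796.00 / 5636.00 = 41.31 cm

x_c = 34.95 cm, y_c = 41.31 cm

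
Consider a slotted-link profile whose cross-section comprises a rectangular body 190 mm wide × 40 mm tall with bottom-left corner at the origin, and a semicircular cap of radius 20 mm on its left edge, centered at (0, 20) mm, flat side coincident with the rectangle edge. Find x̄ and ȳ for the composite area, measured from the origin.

x̄ = 87.10 mm, ȳ = 20.00 mm

Part | A | x̄ᵢ | ȳᵢ | A·x̄ᵢ | A·ȳᵢ
rectangular body | 7600.00 | 95.00 | 20.00 | 722000.00 | 152000.00
semicircular end | 628.32 | -8.49 | 20.00 | -5333.33 | 12566.37
Σ | 8228.32 |  |  | 716666.67 | 164566.37
x̄ = 716666.67 / 8228.32 = 87.10 mm
ȳ = 164566.37 / 8228.32 = 20.00 mm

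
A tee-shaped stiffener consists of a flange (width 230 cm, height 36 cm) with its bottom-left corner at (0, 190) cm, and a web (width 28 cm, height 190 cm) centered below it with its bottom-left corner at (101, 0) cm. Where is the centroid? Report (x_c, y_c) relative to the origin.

x_c = 115.00 cm, y_c = 163.80 cm

Part | A | x̄ᵢ | ȳᵢ | A·x̄ᵢ | A·ȳᵢ
web | 5320.00 | 115.00 | 95.00 | 611800.00 | 505400.00
flange | 8280.00 | 115.00 | 208.00 | 952200.00 | 1722240.00
Σ | 13600.00 |  |  | 1564000.00 | 2227640.00
x_c = 1564000.00 / 13600.00 = 115.00 cm
y_c = 2227640.00 / 13600.00 = 163.80 cm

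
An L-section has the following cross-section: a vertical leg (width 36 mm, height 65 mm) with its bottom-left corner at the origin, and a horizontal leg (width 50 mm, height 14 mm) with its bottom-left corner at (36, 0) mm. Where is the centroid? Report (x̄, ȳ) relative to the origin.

Part | A | x̄ᵢ | ȳᵢ | A·x̄ᵢ | A·ȳᵢ
vertical leg | 2340.00 | 18.00 | 32.50 | 42120.00 | 76050.00
horizontal leg | 700.00 | 61.00 | 7.00 | 42700.00 | 4900.00
Σ | 3040.00 |  |  | 84820.00 | 80950.00
x̄ = 84820.00 / 3040.00 = 27.90 mm
ȳ = 80950.00 / 3040.00 = 26.63 mm

x̄ = 27.90 mm, ȳ = 26.63 mm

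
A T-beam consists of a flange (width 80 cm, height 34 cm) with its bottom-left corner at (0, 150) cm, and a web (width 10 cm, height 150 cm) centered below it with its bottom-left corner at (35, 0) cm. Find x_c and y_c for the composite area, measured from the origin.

web: A = 10 × 150 = 1500.00, centroid at (40.00, 75.00).
flange: A = 80 × 34 = 2720.00, centroid at (40.00, 167.00).
ΣA = 4220.00 cm²
ΣAx_c = (1500.00)(40.00) + (2720.00)(40.00) = 168800.00 cm³
ΣAy_c = (1500.00)(75.00) + (2720.00)(167.00) = 566740.00 cm³
x_c = 168800.00 / 4220.00 = 40.00 cm
y_c = 566740.00 / 4220.00 = 134.30 cm

x_c = 40.00 cm, y_c = 134.30 cm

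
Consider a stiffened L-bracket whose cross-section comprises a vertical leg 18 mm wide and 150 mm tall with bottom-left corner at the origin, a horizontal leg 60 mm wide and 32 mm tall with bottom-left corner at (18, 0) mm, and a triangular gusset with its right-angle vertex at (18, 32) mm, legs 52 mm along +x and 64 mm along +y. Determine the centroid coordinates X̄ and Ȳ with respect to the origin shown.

Part | A | x̄ᵢ | ȳᵢ | A·x̄ᵢ | A·ȳᵢ
vertical leg | 2700.00 | 9.00 | 75.00 | 24300.00 | 202500.00
horizontal leg | 1920.00 | 48.00 | 16.00 | 92160.00 | 30720.00
gusset | 1664.00 | 35.33 | 53.33 | 58794.67 | 88746.67
Σ | 6284.00 |  |  | 175254.67 | 321966.67
X̄ = 175254.67 / 6284.00 = 27.89 mm
Ȳ = 321966.67 / 6284.00 = 51.24 mm

X̄ = 27.89 mm, Ȳ = 51.24 mm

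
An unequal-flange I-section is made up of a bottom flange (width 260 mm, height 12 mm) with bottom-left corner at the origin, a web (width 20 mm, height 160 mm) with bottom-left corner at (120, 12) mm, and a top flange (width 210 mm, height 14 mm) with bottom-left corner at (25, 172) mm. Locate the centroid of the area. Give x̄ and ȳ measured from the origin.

Part | A | x̄ᵢ | ȳᵢ | A·x̄ᵢ | A·ȳᵢ
bottom flange | 3120.00 | 130.00 | 6.00 | 405600.00 | 18720.00
web | 3200.00 | 130.00 | 92.00 | 416000.00 | 294400.00
top flange | 2940.00 | 130.00 | 179.00 | 382200.00 | 526260.00
Σ | 9260.00 |  |  | 1203800.00 | 839380.00
x̄ = 1203800.00 / 9260.00 = 130.00 mm
ȳ = 839380.00 / 9260.00 = 90.65 mm

x̄ = 130.00 mm, ȳ = 90.65 mm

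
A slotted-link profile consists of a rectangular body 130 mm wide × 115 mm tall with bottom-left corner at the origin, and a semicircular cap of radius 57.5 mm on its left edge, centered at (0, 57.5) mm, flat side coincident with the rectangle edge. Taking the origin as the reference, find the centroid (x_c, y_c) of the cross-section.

Part | A | x̄ᵢ | ȳᵢ | A·x̄ᵢ | A·ȳᵢ
rectangular body | 14950.00 | 65.00 | 57.50 | 971750.00 | 859625.00
semicircular end | 5193.45 | -24.40 | 57.50 | -126739.58 | 298623.11
Σ | 20143.45 |  |  | 845010.42 | 1158248.11
x_c = 845010.42 / 20143.45 = 41.95 mm
y_c = 1158248.11 / 20143.45 = 57.50 mm

x_c = 41.95 mm, y_c = 57.50 mm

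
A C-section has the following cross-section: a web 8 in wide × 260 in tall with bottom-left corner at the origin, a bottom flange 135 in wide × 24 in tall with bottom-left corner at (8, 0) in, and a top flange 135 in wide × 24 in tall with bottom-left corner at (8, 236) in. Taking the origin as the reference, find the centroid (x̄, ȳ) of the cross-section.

Part | A | x̄ᵢ | ȳᵢ | A·x̄ᵢ | A·ȳᵢ
web | 2080.00 | 4.00 | 130.00 | 8320.00 | 270400.00
bottom flange | 3240.00 | 75.50 | 12.00 | 244620.00 | 38880.00
top flange | 3240.00 | 75.50 | 248.00 | 244620.00 | 803520.00
Σ | 8560.00 |  |  | 497560.00 | 1112800.00
x̄ = 497560.00 / 8560.00 = 58.13 in
ȳ = 1112800.00 / 8560.00 = 130.00 in

x̄ = 58.13 in, ȳ = 130.00 in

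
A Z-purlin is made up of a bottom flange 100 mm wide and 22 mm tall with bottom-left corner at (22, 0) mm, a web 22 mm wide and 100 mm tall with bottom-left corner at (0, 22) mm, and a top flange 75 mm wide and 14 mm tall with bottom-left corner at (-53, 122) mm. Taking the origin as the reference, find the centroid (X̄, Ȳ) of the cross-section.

X̄ = 30.52 mm, Ȳ = 58.36 mm

bottom flange: A = 100 × 22 = 2200.00, centroid at (72.00, 11.00).
web: A = 22 × 100 = 2200.00, centroid at (11.00, 72.00).
top flange: A = 75 × 14 = 1050.00, centroid at (-15.50, 129.00).
ΣA = 5450.00 mm²
ΣAX̄ = (2200.00)(72.00) + (2200.00)(11.00) + (1050.00)(-15.50) = 166325.00 mm³
ΣAȲ = (2200.00)(11.00) + (2200.00)(72.00) + (1050.00)(129.00) = 318050.00 mm³
X̄ = 166325.00 / 5450.00 = 30.52 mm
Ȳ = 318050.00 / 5450.00 = 58.36 mm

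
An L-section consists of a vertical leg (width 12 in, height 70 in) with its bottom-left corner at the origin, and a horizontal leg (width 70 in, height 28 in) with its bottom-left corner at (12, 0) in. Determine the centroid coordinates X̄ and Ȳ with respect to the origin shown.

vertical leg: A = 12 × 70 = 840.00, centroid at (6.00, 35.00).
horizontal leg: A = 70 × 28 = 1960.00, centroid at (47.00, 14.00).
ΣA = 2800.00 in², ΣAX̄ = 97160.00 in³, ΣAȲ = 56840.00 in³.
X̄ = 97160.00/2800.00 = 34.70 in; Ȳ = 56840.00/2800.00 = 20.30 in.

X̄ = 34.70 in, Ȳ = 20.30 in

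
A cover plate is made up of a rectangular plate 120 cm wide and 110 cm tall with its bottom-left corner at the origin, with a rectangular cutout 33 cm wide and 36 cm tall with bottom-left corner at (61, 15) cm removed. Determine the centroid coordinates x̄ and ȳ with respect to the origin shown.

plate: A = 120 × 110 = 13200.00, centroid at (60.00, 55.00).
hole: A = −(33 × 36) = -1188.00, centroid at (77.50, 33.00).
ΣA = 12012.00 cm², ΣAx̄ = 699930.00 cm³, ΣAȳ = 686796.00 cm³.
x̄ = 699930.00/12012.00 = 58.27 cm; ȳ = 686796.00/12012.00 = 57.18 cm.

x̄ = 58.27 cm, ȳ = 57.18 cm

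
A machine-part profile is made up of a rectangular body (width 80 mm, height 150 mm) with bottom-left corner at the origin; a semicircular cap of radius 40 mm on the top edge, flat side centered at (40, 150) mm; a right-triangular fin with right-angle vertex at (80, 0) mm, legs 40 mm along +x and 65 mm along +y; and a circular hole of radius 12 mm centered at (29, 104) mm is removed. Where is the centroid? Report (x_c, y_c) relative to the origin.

x_c = 44.84 mm, y_c = 84.68 mm

rectangular body: A = 80 × 150 = 12000.00, centroid at (40.00, 75.00).
semicircular top: A = ½π·40² = 2513.27, centroid at (40.00, 166.98).
triangular fin: A = ½·40·65 = 1300.00, centroid at (93.33, 21.67).
hole: A = −π·12² = -452.39, centroid at (29.00, 104.00).
ΣA = 15360.88 mm², ΣAx_c = 688745.01 mm³, ΣAy_c = 1300775.96 mm³.
x_c = 688745.01/15360.88 = 44.84 mm; y_c = 1300775.96/15360.88 = 84.68 mm.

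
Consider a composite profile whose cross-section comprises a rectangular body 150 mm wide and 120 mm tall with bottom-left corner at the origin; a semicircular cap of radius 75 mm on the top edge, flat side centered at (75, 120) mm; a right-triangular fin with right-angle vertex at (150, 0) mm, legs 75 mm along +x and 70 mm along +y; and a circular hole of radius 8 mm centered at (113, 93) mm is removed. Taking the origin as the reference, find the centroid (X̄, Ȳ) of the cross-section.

rectangular body: A = 150 × 120 = 18000.00, centroid at (75.00, 60.00).
semicircular top: A = ½π·75² = 8835.73, centroid at (75.00, 151.83).
triangular fin: A = ½·75·70 = 2625.00, centroid at (175.00, 23.33).
hole: A = −π·8² = -201.06, centroid at (113.00, 93.00).
ΣA = 29259.67 mm²
ΣAX̄ = (18000.00)(75.00) + (8835.73)(75.00) + (2625.00)(175.00) + (-201.06)(113.00) = 2449334.70 mm³
ΣAȲ = (18000.00)(60.00) + (8835.73)(151.83) + (2625.00)(23.33) + (-201.06)(93.00) = 2464088.76 mm³
X̄ = 2449334.70 / 29259.67 = 83.71 mm
Ȳ = 2464088.76 / 29259.67 = 84.21 mm

X̄ = 83.71 mm, Ȳ = 84.21 mm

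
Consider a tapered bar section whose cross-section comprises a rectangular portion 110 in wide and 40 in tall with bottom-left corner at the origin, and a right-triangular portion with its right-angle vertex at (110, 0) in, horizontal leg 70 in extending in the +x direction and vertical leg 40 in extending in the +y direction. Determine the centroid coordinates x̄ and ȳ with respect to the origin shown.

x̄ = 73.91 in, ȳ = 18.39 in

Part | A | x̄ᵢ | ȳᵢ | A·x̄ᵢ | A·ȳᵢ
rectangular portion | 4400.00 | 55.00 | 20.00 | 242000.00 | 88000.00
triangular portion | 1400.00 | 133.33 | 13.33 | 186666.67 | 18666.67
Σ | 5800.00 |  |  | 428666.67 | 106666.67
x̄ = 428666.67 / 5800.00 = 73.91 in
ȳ = 106666.67 / 5800.00 = 18.39 in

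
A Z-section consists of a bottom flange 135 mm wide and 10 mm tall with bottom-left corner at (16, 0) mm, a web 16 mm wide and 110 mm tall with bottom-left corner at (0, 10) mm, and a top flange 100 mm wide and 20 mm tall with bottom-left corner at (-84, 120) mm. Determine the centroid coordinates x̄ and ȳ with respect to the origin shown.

bottom flange: A = 135 × 10 = 1350.00, centroid at (83.50, 5.00).
web: A = 16 × 110 = 1760.00, centroid at (8.00, 65.00).
top flange: A = 100 × 20 = 2000.00, centroid at (-34.00, 130.00).
ΣA = 5110.00 mm²
ΣAx̄ = (1350.00)(83.50) + (1760.00)(8.00) + (2000.00)(-34.00) = 58805.00 mm³
ΣAȳ = (1350.00)(5.00) + (1760.00)(65.00) + (2000.00)(130.00) = 381150.00 mm³
x̄ = 58805.00 / 5110.00 = 11.51 mm
ȳ = 381150.00 / 5110.00 = 74.59 mm

x̄ = 11.51 mm, ȳ = 74.59 mm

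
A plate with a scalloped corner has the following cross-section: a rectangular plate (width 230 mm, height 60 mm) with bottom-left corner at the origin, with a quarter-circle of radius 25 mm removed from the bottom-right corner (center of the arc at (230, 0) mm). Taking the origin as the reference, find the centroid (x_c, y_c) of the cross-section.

x_c = 111.15 mm, y_c = 30.72 mm

Part | A | x̄ᵢ | ȳᵢ | A·x̄ᵢ | A·ȳᵢ
plate | 13800.00 | 115.00 | 30.00 | 1587000.00 | 414000.00
removed quarter-circle | -490.87 | 219.39 | 10.61 | -107692.65 | -5208.33
Σ | 13309.13 |  |  | 1479307.35 | 408791.67
x_c = 1479307.35 / 13309.13 = 111.15 mm
y_c = 408791.67 / 13309.13 = 30.72 mm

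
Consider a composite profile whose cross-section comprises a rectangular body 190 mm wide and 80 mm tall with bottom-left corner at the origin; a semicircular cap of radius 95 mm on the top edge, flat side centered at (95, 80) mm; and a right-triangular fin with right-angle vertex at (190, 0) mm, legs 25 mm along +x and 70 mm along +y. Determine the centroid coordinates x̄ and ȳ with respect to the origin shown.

Part | A | x̄ᵢ | ȳᵢ | A·x̄ᵢ | A·ȳᵢ
rectangular body | 15200.00 | 95.00 | 40.00 | 1444000.00 | 608000.00
semicircular top | 14176.44 | 95.00 | 120.32 | 1346761.50 | 1705698.28
triangular fin | 875.00 | 198.33 | 23.33 | 173541.67 | 20416.67
Σ | 30251.44 |  |  | 2964303.17 | 2334114.95
x̄ = 2964303.17 / 30251.44 = 97.99 mm
ȳ = 2334114.95 / 30251.44 = 77.16 mm

x̄ = 97.99 mm, ȳ = 77.16 mm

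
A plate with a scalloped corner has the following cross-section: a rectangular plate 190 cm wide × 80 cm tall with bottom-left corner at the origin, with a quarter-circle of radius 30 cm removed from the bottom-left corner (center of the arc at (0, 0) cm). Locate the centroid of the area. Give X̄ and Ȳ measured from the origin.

plate: A = 190 × 80 = 15200.00, centroid at (95.00, 40.00).
removed quarter-circle: A = −¼π·30² = -706.86, centroid at (12.73, 12.73).
ΣA = 14493.14 cm², ΣAX̄ = 1435000.00 cm³, ΣAȲ = 599000.00 cm³.
X̄ = 1435000.00/14493.14 = 99.01 cm; Ȳ = 599000.00/14493.14 = 41.33 cm.

X̄ = 99.01 cm, Ȳ = 41.33 cm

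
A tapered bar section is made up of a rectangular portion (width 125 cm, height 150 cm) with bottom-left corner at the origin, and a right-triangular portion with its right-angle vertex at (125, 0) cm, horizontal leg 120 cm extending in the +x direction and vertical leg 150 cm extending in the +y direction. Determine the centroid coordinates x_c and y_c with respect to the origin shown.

x_c = 95.74 cm, y_c = 66.89 cm

rectangular portion: A = 125 × 150 = 18750.00, centroid at (62.50, 75.00).
triangular portion: A = ½·120·150 = 9000.00, centroid at (165.00, 50.00).
ΣA = 27750.00 cm², ΣAx_c = 2656875.00 cm³, ΣAy_c = 1856250.00 cm³.
x_c = 2656875.00/27750.00 = 95.74 cm; y_c = 1856250.00/27750.00 = 66.89 cm.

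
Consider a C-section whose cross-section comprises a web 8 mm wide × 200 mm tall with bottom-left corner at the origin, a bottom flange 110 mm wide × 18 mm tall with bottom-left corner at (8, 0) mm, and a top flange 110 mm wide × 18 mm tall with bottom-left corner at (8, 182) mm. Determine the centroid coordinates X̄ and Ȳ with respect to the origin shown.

X̄ = 46.02 mm, Ȳ = 100.00 mm

Part | A | x̄ᵢ | ȳᵢ | A·x̄ᵢ | A·ȳᵢ
web | 1600.00 | 4.00 | 100.00 | 6400.00 | 160000.00
bottom flange | 1980.00 | 63.00 | 9.00 | 124740.00 | 17820.00
top flange | 1980.00 | 63.00 | 191.00 | 124740.00 | 378180.00
Σ | 5560.00 |  |  | 255880.00 | 556000.00
X̄ = 255880.00 / 5560.00 = 46.02 mm
Ȳ = 556000.00 / 5560.00 = 100.00 mm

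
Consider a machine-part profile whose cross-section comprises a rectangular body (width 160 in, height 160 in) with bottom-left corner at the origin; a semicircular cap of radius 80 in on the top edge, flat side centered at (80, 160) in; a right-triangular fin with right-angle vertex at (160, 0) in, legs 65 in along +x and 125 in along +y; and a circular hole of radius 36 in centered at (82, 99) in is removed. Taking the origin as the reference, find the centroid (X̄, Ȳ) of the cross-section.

X̄ = 91.36 in, Ȳ = 105.60 in

rectangular body: A = 160 × 160 = 25600.00, centroid at (80.00, 80.00).
semicircular top: A = ½π·80² = 10053.10, centroid at (80.00, 193.95).
triangular fin: A = ½·65·125 = 4062.50, centroid at (181.67, 41.67).
hole: A = −π·36² = -4071.50, centroid at (82.00, 99.00).
ΣA = 35644.09 in², ΣAX̄ = 3256405.22 in³, ΣAȲ = 3764020.70 in³.
X̄ = 3256405.22/35644.09 = 91.36 in; Ȳ = 3764020.70/35644.09 = 105.60 in.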